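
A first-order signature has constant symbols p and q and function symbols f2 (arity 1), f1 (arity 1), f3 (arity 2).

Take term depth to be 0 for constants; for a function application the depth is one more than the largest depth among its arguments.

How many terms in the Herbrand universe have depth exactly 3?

Let N_k = |{terms of depth ≤ k}|. Then N_0 = 2 and N_k = 2 + N_{k-1} + N_{k-1} + N_{k-1}^2 for k ≥ 1 (one summand per function symbol, arity giving the exponent).
N_0 = 2
N_1 = 2 + 2 + 2 + 2^2 = 10
N_2 = 2 + 10 + 10 + 10^2 = 122
N_3 = 2 + 122 + 122 + 122^2 = 15130
Terms of depth exactly 3: N_3 − N_2 = 15130 − 122 = 15008.

15008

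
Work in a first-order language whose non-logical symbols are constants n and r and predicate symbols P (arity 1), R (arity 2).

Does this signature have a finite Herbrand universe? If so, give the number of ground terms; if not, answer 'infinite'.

2

There are no function symbols, so every ground term is one of the 2 constants.
The Herbrand universe is {n, r}, which is finite with 2 elements.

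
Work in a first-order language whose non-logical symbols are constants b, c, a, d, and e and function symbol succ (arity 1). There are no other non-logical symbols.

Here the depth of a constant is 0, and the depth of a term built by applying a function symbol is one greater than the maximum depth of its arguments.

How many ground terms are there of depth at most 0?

Let N_k = |{terms of depth ≤ k}|. Then N_0 = 5 and N_k = 5 + N_{k-1} for k ≥ 1 (one summand per function symbol, arity giving the exponent).
N_0 = 5
Explicitly: b, c, a, d, e.

5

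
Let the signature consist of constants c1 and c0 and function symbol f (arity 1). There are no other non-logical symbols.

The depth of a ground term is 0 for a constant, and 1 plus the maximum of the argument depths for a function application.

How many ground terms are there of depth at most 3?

Count level by level. With function symbols f/1, the terms of depth ≤ k are the 2 constants together with each function applied to depth-≤(k−1) tuples, so N_k = 2 + N_{k-1}.
N_0 = 2
N_1 = 2 + 2 = 4
N_2 = 2 + 4 = 6
N_3 = 2 + 6 = 8

8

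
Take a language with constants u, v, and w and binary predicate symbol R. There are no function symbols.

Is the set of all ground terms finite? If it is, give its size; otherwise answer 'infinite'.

3

There are no function symbols, so every ground term is one of the 3 constants.
The Herbrand universe is {u, v, w}, which is finite with 3 elements.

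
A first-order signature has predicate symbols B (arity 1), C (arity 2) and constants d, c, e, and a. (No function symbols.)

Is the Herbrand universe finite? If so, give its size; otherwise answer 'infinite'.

4

There are no function symbols, so every ground term is one of the 4 constants.
The Herbrand universe is {d, c, e, a}, which is finite with 4 elements.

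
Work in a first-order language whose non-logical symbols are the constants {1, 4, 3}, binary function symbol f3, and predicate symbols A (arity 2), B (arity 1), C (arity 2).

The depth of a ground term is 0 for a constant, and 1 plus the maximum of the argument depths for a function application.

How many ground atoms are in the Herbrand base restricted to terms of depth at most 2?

First count ground terms of depth ≤ 2.
Let N_k count ground terms of depth at most k. Each non-constant term of depth ≤ k is some function symbol applied to depth-≤(k−1) arguments, giving N_k = 3 + N_{k-1}^2.
N_0 = 3
N_1 = 3 + 3^2 = 12
N_2 = 3 + 12^2 = 147
So |H| = 147.
Ground atoms are formed by filling each argument slot of a predicate with a term from H, so an r-ary predicate gives |H|^r atoms:
  A: 147^2 = 21609;  B: 147;  C: 147^2 = 21609
Total ground atoms: 21609 + 147 + 21609 = 43365.

43365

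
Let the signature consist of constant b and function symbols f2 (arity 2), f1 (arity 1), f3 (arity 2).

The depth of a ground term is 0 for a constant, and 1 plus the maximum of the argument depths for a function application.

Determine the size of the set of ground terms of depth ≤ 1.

Count level by level. With function symbols f2/2, f1/1, f3/2, the terms of depth ≤ k are the 1 constant together with each function applied to depth-≤(k−1) tuples, so N_k = 1 + N_{k-1}^2 + N_{k-1} + N_{k-1}^2.
N_0 = 1
N_1 = 1 + 1^2 + 1 + 1^2 = 4
Explicitly: b, f2(b, b), f1(b), f3(b, b).

4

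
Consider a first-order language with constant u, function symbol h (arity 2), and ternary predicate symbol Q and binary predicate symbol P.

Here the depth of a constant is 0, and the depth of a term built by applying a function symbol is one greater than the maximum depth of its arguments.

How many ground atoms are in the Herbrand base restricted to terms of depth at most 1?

First count ground terms of depth ≤ 1.
If N_k denotes the number of depth-≤k ground terms, the 1 constant gives N_0 = 1, and each function symbol of arity r contributes N_{k-1}^r new terms at level k: N_k = 1 + N_{k-1}^2.
N_0 = 1
N_1 = 1 + 1^2 = 2
So |H| = 2.
For each predicate symbol, the number of ground atoms is |H| raised to its arity; summing:
  Q: 2^3 = 8;  P: 2^2 = 4
Total ground atoms: 8 + 4 = 12.

12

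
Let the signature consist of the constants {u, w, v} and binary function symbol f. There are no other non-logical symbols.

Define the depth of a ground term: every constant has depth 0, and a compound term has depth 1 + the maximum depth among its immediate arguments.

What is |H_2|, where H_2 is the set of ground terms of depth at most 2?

Let N_k count ground terms of depth at most k. Each non-constant term of depth ≤ k is some function symbol applied to depth-≤(k−1) arguments, giving N_k = 3 + N_{k-1}^2.
N_0 = 3
N_1 = 3 + 3^2 = 12
N_2 = 3 + 12^2 = 147

147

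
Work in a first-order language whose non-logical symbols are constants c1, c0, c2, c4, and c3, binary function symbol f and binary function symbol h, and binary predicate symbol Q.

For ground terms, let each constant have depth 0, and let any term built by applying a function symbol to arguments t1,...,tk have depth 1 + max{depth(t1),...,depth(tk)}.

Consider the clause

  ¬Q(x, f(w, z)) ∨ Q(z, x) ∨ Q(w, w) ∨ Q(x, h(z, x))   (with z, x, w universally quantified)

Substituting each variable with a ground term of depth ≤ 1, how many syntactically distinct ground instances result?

Ground terms of depth ≤ 1:
  Let N_k count ground terms of depth at most k. Each non-constant term of depth ≤ k is some function symbol applied to depth-≤(k−1) arguments, giving N_k = 5 + N_{k-1}^2 + N_{k-1}^2.
  N_0 = 5
  N_1 = 5 + 5^2 + 5^2 = 55
So there are 55 ground terms available for substitution.
The body mentions every one of the 3 quantified variables; since ground terms form a free algebra, no two substitutions collapse to the same formula.
Number of ground instances = 55^3 = 166375.

166375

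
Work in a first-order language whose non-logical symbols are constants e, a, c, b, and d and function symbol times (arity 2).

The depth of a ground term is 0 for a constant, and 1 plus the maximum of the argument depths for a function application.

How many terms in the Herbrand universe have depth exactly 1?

25

Count level by level. With function symbols times/2, the terms of depth ≤ k are the 5 constants together with each function applied to depth-≤(k−1) tuples, so N_k = 5 + N_{k-1}^2.
N_0 = 5
N_1 = 5 + 5^2 = 30
Terms of depth exactly 1: N_1 − N_0 = 30 − 5 = 25.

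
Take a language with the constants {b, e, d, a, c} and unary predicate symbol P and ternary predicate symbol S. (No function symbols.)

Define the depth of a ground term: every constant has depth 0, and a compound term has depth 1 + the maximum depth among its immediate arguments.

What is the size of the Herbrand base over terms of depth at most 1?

130

First count ground terms of depth ≤ 1.
With no function symbols every ground term is a constant, so there are exactly 5 ground terms at every depth bound.
N_0 = 5
N_1 = 5
Explicitly: b, e, d, a, c.
So |H| = 5.
A ground atom is a predicate applied to a tuple of terms from H, so the count is the sum over predicates of |H|^arity:
  P: 5;  S: 5^3 = 125
Total ground atoms: 5 + 125 = 130.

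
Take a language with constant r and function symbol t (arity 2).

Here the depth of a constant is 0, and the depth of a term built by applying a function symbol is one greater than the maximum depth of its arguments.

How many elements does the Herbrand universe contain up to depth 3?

26

If N_k denotes the number of depth-≤k ground terms, the 1 constant gives N_0 = 1, and each function symbol of arity r contributes N_{k-1}^r new terms at level k: N_k = 1 + N_{k-1}^2.
N_0 = 1
N_1 = 1 + 1^2 = 2
N_2 = 1 + 2^2 = 5
N_3 = 1 + 5^2 = 26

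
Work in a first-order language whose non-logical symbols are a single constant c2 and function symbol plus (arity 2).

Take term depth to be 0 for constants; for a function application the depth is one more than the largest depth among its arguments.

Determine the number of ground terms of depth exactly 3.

If N_k denotes the number of depth-≤k ground terms, the 1 constant gives N_0 = 1, and each function symbol of arity r contributes N_{k-1}^r new terms at level k: N_k = 1 + N_{k-1}^2.
N_0 = 1
N_1 = 1 + 1^2 = 2
N_2 = 1 + 2^2 = 5
N_3 = 1 + 5^2 = 26
Terms of depth exactly 3: N_3 − N_2 = 26 − 5 = 21.

21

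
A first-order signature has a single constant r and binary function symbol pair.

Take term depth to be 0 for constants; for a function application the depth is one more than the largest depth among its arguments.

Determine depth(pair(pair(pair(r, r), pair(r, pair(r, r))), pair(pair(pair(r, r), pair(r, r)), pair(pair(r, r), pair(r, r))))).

depth(pair(r, r)) = 1 + max(0, 0) = 1
depth(pair(r, pair(r, r))) = 1 + max(0, 1) = 2
depth(pair(pair(r, r), pair(r, pair(r, r)))) = 1 + max(1, 2) = 3
depth(pair(pair(r, r), pair(r, r))) = 1 + max(1, 1) = 2
depth(pair(pair(pair(r, r), pair(r, r)), pair(pair(r, r), pair(r, r)))) = 1 + max(2, 2) = 3
depth(pair(pair(pair(r, r), pair(r, pair(r, r))), pair(pair(pair(r, r), pair(r, r)), pair(pair(r, r), pair(r, r))))) = 1 + max(3, 3) = 4

4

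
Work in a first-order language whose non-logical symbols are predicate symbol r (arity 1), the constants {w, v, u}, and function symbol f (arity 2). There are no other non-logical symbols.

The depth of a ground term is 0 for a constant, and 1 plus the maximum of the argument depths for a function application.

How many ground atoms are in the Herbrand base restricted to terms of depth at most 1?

First count ground terms of depth ≤ 1.
Count level by level. With function symbols f/2, the terms of depth ≤ k are the 3 constants together with each function applied to depth-≤(k−1) tuples, so N_k = 3 + N_{k-1}^2.
N_0 = 3
N_1 = 3 + 3^2 = 12
So |H| = 12.
For each predicate symbol, the number of ground atoms is |H| raised to its arity; summing:
  r: 12
Total ground atoms: 12.

12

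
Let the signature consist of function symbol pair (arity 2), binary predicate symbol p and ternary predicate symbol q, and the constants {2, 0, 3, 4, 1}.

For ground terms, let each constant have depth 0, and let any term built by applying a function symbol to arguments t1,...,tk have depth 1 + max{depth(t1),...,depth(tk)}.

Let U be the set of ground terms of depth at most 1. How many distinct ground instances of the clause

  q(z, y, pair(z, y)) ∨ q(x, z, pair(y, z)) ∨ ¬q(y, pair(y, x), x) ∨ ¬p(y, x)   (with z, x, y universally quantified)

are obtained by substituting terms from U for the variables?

27000

Ground terms of depth ≤ 1:
  Let N_k count ground terms of depth at most k. Each non-constant term of depth ≤ k is some function symbol applied to depth-≤(k−1) arguments, giving N_k = 5 + N_{k-1}^2.
  N_0 = 5
  N_1 = 5 + 5^2 = 30
So there are 30 ground terms available for substitution.
There are 3 variables to instantiate (z, x, y), each occurring in at least one literal, so different choices give different ground instances.
Number of ground instances = 30^3 = 27000.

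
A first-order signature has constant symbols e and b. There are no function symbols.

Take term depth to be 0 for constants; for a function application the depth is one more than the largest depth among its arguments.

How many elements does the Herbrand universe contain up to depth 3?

With no function symbols every ground term is a constant, so there are exactly 2 ground terms at every depth bound.
N_0 = 2
N_1 = 2
N_2 = 2
N_3 = 2
Explicitly: e, b.

2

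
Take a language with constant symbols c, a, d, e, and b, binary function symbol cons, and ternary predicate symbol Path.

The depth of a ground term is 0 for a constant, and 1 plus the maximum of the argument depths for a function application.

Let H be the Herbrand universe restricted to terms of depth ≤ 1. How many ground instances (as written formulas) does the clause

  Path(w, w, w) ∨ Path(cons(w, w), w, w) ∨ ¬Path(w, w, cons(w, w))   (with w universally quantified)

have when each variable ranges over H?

Ground terms of depth ≤ 1:
  Write N_k for the number of ground terms of depth ≤ k. A term of depth ≤ k is either a constant or a function symbol applied to arguments of depth ≤ k−1, so N_k = 5 + N_{k-1}^2.
  N_0 = 5
  N_1 = 5 + 5^2 = 30
So there are 30 ground terms available for substitution.
There is 1 variable to instantiate (w),  occurring in at least one literal, so different choices give different ground instances.
Number of ground instances = 30.

30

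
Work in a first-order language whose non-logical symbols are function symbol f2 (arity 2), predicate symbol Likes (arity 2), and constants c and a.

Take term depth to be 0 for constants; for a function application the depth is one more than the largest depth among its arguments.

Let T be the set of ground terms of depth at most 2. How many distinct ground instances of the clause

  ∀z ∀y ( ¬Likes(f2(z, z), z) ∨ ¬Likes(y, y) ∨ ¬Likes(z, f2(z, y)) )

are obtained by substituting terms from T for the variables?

1444

Ground terms of depth ≤ 2:
  If N_k denotes the number of depth-≤k ground terms, the 2 constants give N_0 = 2, and each function symbol of arity r contributes N_{k-1}^r new terms at level k: N_k = 2 + N_{k-1}^2.
  N_0 = 2
  N_1 = 2 + 2^2 = 6
  N_2 = 2 + 6^2 = 38
So there are 38 ground terms available for substitution.
The body mentions every one of the 2 quantified variables; since ground terms form a free algebra, no two substitutions collapse to the same formula.
Number of ground instances = 38^2 = 1444.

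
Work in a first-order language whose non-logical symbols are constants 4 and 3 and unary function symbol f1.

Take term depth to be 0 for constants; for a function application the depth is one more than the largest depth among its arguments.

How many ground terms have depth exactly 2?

2

Let N_k count ground terms of depth at most k. Each non-constant term of depth ≤ k is some function symbol applied to depth-≤(k−1) arguments, giving N_k = 2 + N_{k-1}.
N_0 = 2
N_1 = 2 + 2 = 4
N_2 = 2 + 4 = 6
Terms of depth exactly 2: N_2 − N_1 = 6 − 4 = 2.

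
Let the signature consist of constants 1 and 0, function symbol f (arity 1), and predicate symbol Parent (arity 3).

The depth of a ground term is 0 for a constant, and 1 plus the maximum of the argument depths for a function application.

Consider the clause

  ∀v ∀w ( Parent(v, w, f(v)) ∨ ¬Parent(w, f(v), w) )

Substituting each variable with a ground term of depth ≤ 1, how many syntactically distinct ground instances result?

16

Ground terms of depth ≤ 1:
  Let N_k = |{terms of depth ≤ k}|. Then N_0 = 2 and N_k = 2 + N_{k-1} for k ≥ 1 (one summand per function symbol, arity giving the exponent).
  N_0 = 2
  N_1 = 2 + 2 = 4
  Explicitly: 1, 0, f(1), f(0).
So there are 4 ground terms available for substitution.
There are 2 variables to instantiate (v, w), each occurring in at least one literal, so different choices give different ground instances.
Number of ground instances = 4^2 = 16.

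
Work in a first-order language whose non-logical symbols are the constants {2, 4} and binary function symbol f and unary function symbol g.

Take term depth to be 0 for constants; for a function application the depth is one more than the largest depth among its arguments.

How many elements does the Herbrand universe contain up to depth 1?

8

Let N_k count ground terms of depth at most k. Each non-constant term of depth ≤ k is some function symbol applied to depth-≤(k−1) arguments, giving N_k = 2 + N_{k-1}^2 + N_{k-1}.
N_0 = 2
N_1 = 2 + 2^2 + 2 = 8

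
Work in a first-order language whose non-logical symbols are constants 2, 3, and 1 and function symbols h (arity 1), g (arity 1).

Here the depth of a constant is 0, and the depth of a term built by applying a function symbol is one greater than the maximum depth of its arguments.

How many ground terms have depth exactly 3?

If N_k denotes the number of depth-≤k ground terms, the 3 constants give N_0 = 3, and each function symbol of arity r contributes N_{k-1}^r new terms at level k: N_k = 3 + N_{k-1} + N_{k-1}.
N_0 = 3
N_1 = 3 + 3 + 3 = 9
N_2 = 3 + 9 + 9 = 21
N_3 = 3 + 21 + 21 = 45
Terms of depth exactly 3: N_3 − N_2 = 45 − 21 = 24.

24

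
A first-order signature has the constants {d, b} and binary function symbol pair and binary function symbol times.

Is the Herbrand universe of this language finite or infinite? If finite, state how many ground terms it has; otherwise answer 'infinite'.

The signature has at least one function symbol (pair, arity 2) and at least one constant (d).
Iterating pair gives infinitely many distinct ground terms: d, pair(d, d), pair(pair(d, d), pair(d, d)), ...
So the Herbrand universe is infinite.

infinite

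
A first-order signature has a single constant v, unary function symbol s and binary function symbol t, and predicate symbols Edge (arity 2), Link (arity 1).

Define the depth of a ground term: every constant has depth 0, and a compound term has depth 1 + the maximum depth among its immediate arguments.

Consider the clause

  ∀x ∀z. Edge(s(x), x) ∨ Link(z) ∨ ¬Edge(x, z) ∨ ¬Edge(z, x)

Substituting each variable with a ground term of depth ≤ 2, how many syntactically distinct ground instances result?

169

Ground terms of depth ≤ 2:
  Let N_k = |{terms of depth ≤ k}|. Then N_0 = 1 and N_k = 1 + N_{k-1} + N_{k-1}^2 for k ≥ 1 (one summand per function symbol, arity giving the exponent).
  N_0 = 1
  N_1 = 1 + 1 + 1^2 = 3
  N_2 = 1 + 3 + 3^2 = 13
So there are 13 ground terms available for substitution.
The body mentions every one of the 2 quantified variables; since ground terms form a free algebra, no two substitutions collapse to the same formula.
Number of ground instances = 13^2 = 169.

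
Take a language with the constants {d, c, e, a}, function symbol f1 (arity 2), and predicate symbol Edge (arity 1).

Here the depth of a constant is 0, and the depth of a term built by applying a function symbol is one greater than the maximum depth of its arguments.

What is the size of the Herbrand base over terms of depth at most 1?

First count ground terms of depth ≤ 1.
Count level by level. With function symbols f1/2, the terms of depth ≤ k are the 4 constants together with each function applied to depth-≤(k−1) tuples, so N_k = 4 + N_{k-1}^2.
N_0 = 4
N_1 = 4 + 4^2 = 20
So |H| = 20.
For each predicate symbol, the number of ground atoms is |H| raised to its arity; summing:
  Edge: 20
Total ground atoms: 20.

20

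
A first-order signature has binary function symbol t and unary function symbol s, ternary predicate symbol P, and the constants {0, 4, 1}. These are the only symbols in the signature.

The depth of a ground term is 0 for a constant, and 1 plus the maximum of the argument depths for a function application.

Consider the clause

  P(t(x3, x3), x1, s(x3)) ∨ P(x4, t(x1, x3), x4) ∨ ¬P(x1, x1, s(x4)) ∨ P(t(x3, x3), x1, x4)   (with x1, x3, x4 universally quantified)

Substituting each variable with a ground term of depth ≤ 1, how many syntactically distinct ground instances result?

Ground terms of depth ≤ 1:
  Let N_k = |{terms of depth ≤ k}|. Then N_0 = 3 and N_k = 3 + N_{k-1}^2 + N_{k-1} for k ≥ 1 (one summand per function symbol, arity giving the exponent).
  N_0 = 3
  N_1 = 3 + 3^2 + 3 = 15
So there are 15 ground terms available for substitution.
There are 3 variables to instantiate (x1, x3, x4), each occurring in at least one literal, so different choices give different ground instances.
Number of ground instances = 15^3 = 3375.

3375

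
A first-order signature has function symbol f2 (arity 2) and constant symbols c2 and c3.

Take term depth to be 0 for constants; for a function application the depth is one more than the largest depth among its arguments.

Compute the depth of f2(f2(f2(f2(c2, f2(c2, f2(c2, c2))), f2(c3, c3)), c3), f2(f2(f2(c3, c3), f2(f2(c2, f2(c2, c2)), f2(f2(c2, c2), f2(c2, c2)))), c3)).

6

depth(f2(c2, c2)) = 1 + max(0, 0) = 1
depth(f2(c2, f2(c2, c2))) = 1 + max(0, 1) = 2
depth(f2(c2, f2(c2, f2(c2, c2)))) = 1 + max(0, 2) = 3
depth(f2(c3, c3)) = 1 + max(0, 0) = 1
depth(f2(f2(c2, f2(c2, f2(c2, c2))), f2(c3, c3))) = 1 + max(3, 1) = 4
depth(f2(f2(f2(c2, f2(c2, f2(c2, c2))), f2(c3, c3)), c3)) = 1 + max(4, 0) = 5
depth(f2(f2(c2, c2), f2(c2, c2))) = 1 + max(1, 1) = 2
depth(f2(f2(c2, f2(c2, c2)), f2(f2(c2, c2), f2(c2, c2)))) = 1 + max(2, 2) = 3
depth(f2(f2(c3, c3), f2(f2(c2, f2(c2, c2)), f2(f2(c2, c2), f2(c2, c2))))) = 1 + max(1, 3) = 4
depth(f2(f2(f2(c3, c3), f2(f2(c2, f2(c2, c2)), f2(f2(c2, c2), f2(c2, c2)))), c3)) = 1 + max(4, 0) = 5
depth(f2(f2(f2(f2(c2, f2(c2, f2(c2, c2))), f2(c3, c3)), c3), f2(f2(f2(c3, c3), f2(f2(c2, f2(c2, c2)), f2(f2(c2, c2), f2(c2, c2)))), c3))) = 1 + max(5, 5) = 6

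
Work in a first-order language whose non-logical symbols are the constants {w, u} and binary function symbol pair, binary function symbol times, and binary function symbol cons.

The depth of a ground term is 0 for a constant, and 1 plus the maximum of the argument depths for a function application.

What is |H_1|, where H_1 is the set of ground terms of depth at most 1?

14

Write N_k for the number of ground terms of depth ≤ k. A term of depth ≤ k is either a constant or a function symbol applied to arguments of depth ≤ k−1, so N_k = 2 + N_{k-1}^2 + N_{k-1}^2 + N_{k-1}^2.
N_0 = 2
N_1 = 2 + 2^2 + 2^2 + 2^2 = 14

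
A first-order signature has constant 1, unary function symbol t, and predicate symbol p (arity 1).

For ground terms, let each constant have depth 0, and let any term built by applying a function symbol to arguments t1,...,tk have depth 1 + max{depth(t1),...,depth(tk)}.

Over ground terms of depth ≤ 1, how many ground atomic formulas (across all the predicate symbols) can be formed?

2

First count ground terms of depth ≤ 1.
If N_k denotes the number of depth-≤k ground terms, the 1 constant gives N_0 = 1, and each function symbol of arity r contributes N_{k-1}^r new terms at level k: N_k = 1 + N_{k-1}.
N_0 = 1
N_1 = 1 + 1 = 2
So |H| = 2.
A ground atom is a predicate applied to a tuple of terms from H, so the count is the sum over predicates of |H|^arity:
  p: 2
Total ground atoms: 2.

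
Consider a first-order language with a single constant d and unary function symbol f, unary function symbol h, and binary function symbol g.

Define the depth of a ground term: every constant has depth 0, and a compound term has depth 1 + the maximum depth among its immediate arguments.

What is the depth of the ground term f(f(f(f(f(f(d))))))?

depth(f(d)) = 1 + depth(d) = 1 + 0 = 1
depth(f(f(d))) = 1 + depth(f(d)) = 1 + 1 = 2
depth(f(f(f(d)))) = 1 + depth(f(f(d))) = 1 + 2 = 3
depth(f(f(f(f(d))))) = 1 + depth(f(f(f(d)))) = 1 + 3 = 4
depth(f(f(f(f(f(d)))))) = 1 + depth(f(f(f(f(d))))) = 1 + 4 = 5
depth(f(f(f(f(f(f(d))))))) = 1 + depth(f(f(f(f(f(d)))))) = 1 + 5 = 6

6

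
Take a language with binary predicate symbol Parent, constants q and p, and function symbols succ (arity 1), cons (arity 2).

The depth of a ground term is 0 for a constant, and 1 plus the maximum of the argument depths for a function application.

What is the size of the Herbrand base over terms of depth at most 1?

First count ground terms of depth ≤ 1.
Let N_k count ground terms of depth at most k. Each non-constant term of depth ≤ k is some function symbol applied to depth-≤(k−1) arguments, giving N_k = 2 + N_{k-1} + N_{k-1}^2.
N_0 = 2
N_1 = 2 + 2 + 2^2 = 8
Explicitly: q, p, succ(q), succ(p), cons(q, q), cons(q, p), cons(p, q), cons(p, p).
So |H| = 8.
Each predicate of arity r yields |H|^r ground atoms (one per choice of an r-tuple from H):
  Parent: 8^2 = 64
Total ground atoms: 64.

64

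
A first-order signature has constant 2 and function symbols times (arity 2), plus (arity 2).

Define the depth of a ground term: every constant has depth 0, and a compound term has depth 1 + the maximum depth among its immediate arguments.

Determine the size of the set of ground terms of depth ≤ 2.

Let N_k = |{terms of depth ≤ k}|. Then N_0 = 1 and N_k = 1 + N_{k-1}^2 + N_{k-1}^2 for k ≥ 1 (one summand per function symbol, arity giving the exponent).
N_0 = 1
N_1 = 1 + 1^2 + 1^2 = 3
N_2 = 1 + 3^2 + 3^2 = 19

19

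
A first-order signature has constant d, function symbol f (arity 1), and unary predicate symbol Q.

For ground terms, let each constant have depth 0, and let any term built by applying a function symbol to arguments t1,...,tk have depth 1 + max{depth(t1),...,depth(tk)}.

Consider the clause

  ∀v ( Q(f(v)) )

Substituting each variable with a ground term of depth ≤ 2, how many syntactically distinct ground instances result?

3

Ground terms of depth ≤ 2:
  Let N_k count ground terms of depth at most k. Each non-constant term of depth ≤ k is some function symbol applied to depth-≤(k−1) arguments, giving N_k = 1 + N_{k-1}.
  N_0 = 1
  N_1 = 1 + 1 = 2
  N_2 = 1 + 2 = 3
  Explicitly: d, f(d), f(f(d)).
So there are 3 ground terms available for substitution.
The variable v ranges independently over the available ground terms, and distinct assignments produce distinct instances.
Number of ground instances = 3.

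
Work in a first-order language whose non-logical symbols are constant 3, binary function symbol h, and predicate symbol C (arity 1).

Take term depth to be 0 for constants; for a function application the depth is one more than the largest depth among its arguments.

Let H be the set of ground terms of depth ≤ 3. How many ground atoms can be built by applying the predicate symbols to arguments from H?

First count ground terms of depth ≤ 3.
Count level by level. With function symbols h/2, the terms of depth ≤ k are the 1 constant together with each function applied to depth-≤(k−1) tuples, so N_k = 1 + N_{k-1}^2.
N_0 = 1
N_1 = 1 + 1^2 = 2
N_2 = 1 + 2^2 = 5
N_3 = 1 + 5^2 = 26
So |H| = 26.
Each predicate of arity r yields |H|^r ground atoms (one per choice of an r-tuple from H):
  C: 26
Total ground atoms: 26.

26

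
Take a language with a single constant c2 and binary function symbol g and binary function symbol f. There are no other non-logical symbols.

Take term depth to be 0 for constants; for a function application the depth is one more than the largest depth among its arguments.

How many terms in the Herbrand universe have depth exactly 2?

16

Let N_k count ground terms of depth at most k. Each non-constant term of depth ≤ k is some function symbol applied to depth-≤(k−1) arguments, giving N_k = 1 + N_{k-1}^2 + N_{k-1}^2.
N_0 = 1
N_1 = 1 + 1^2 + 1^2 = 3
N_2 = 1 + 3^2 + 3^2 = 19
Terms of depth exactly 2: N_2 − N_1 = 19 − 3 = 16.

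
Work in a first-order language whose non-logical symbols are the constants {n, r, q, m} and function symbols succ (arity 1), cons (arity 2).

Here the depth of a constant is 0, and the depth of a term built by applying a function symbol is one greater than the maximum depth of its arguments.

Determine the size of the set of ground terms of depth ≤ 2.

Write N_k for the number of ground terms of depth ≤ k. A term of depth ≤ k is either a constant or a function symbol applied to arguments of depth ≤ k−1, so N_k = 4 + N_{k-1} + N_{k-1}^2.
N_0 = 4
N_1 = 4 + 4 + 4^2 = 24
N_2 = 4 + 24 + 24^2 = 604

604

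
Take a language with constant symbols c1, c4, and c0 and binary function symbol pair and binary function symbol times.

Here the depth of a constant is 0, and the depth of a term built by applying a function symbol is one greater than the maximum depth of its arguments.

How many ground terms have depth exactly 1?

18

Count level by level. With function symbols pair/2, times/2, the terms of depth ≤ k are the 3 constants together with each function applied to depth-≤(k−1) tuples, so N_k = 3 + N_{k-1}^2 + N_{k-1}^2.
N_0 = 3
N_1 = 3 + 3^2 + 3^2 = 21
Terms of depth exactly 1: N_1 − N_0 = 21 − 3 = 18.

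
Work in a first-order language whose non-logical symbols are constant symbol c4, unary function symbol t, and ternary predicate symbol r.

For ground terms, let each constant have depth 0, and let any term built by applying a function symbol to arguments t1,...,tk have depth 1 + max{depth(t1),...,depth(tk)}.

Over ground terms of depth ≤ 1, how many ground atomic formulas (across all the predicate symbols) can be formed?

8

First count ground terms of depth ≤ 1.
Write N_k for the number of ground terms of depth ≤ k. A term of depth ≤ k is either a constant or a function symbol applied to arguments of depth ≤ k−1, so N_k = 1 + N_{k-1}.
N_0 = 1
N_1 = 1 + 1 = 2
Explicitly: c4, t(c4).
So |H| = 2.
Each predicate of arity r yields |H|^r ground atoms (one per choice of an r-tuple from H):
  r: 2^3 = 8
Total ground atoms: 8.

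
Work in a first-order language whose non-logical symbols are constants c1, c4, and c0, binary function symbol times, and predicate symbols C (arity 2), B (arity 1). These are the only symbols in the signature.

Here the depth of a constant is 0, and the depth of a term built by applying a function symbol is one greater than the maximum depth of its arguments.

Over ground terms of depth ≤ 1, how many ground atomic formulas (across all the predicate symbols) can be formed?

First count ground terms of depth ≤ 1.
Let N_k count ground terms of depth at most k. Each non-constant term of depth ≤ k is some function symbol applied to depth-≤(k−1) arguments, giving N_k = 3 + N_{k-1}^2.
N_0 = 3
N_1 = 3 + 3^2 = 12
Explicitly: c1, c4, c0, times(c1, c1), times(c1, c4), times(c1, c0), times(c4, c1), times(c4, c4), times(c4, c0), times(c0, c1), times(c0, c4), times(c0, c0).
So |H| = 12.
For each predicate symbol, the number of ground atoms is |H| raised to its arity; summing:
  C: 12^2 = 144;  B: 12
Total ground atoms: 144 + 12 = 156.

156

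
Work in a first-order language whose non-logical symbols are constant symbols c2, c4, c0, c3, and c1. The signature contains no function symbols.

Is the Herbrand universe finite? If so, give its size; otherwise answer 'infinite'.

5

There are no function symbols, so every ground term is one of the 5 constants.
The Herbrand universe is {c2, c4, c0, c3, c1}, which is finite with 5 elements.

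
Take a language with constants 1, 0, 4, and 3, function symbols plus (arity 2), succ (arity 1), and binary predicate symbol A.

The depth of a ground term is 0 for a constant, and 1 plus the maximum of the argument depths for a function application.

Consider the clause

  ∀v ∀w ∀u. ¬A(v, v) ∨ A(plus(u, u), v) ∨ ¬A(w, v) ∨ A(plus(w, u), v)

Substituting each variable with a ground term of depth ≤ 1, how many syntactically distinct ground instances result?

Ground terms of depth ≤ 1:
  Let N_k = |{terms of depth ≤ k}|. Then N_0 = 4 and N_k = 4 + N_{k-1}^2 + N_{k-1} for k ≥ 1 (one summand per function symbol, arity giving the exponent).
  N_0 = 4
  N_1 = 4 + 4^2 + 4 = 24
So there are 24 ground terms available for substitution.
There are 3 variables to instantiate (v, w, u), each occurring in at least one literal, so different choices give different ground instances.
Number of ground instances = 24^3 = 13824.

13824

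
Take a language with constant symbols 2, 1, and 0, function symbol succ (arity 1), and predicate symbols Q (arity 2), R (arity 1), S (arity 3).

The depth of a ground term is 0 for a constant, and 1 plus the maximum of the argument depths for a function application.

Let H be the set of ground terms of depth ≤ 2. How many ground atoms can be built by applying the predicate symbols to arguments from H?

First count ground terms of depth ≤ 2.
Count level by level. With function symbols succ/1, the terms of depth ≤ k are the 3 constants together with each function applied to depth-≤(k−1) tuples, so N_k = 3 + N_{k-1}.
N_0 = 3
N_1 = 3 + 3 = 6
N_2 = 3 + 6 = 9
Explicitly: 2, 1, 0, succ(2), succ(1), succ(0), succ(succ(2)), succ(succ(1)), succ(succ(0)).
So |H| = 9.
Ground atoms are formed by filling each argument slot of a predicate with a term from H, so an r-ary predicate gives |H|^r atoms:
  Q: 9^2 = 81;  R: 9;  S: 9^3 = 729
Total ground atoms: 81 + 9 + 729 = 819.

819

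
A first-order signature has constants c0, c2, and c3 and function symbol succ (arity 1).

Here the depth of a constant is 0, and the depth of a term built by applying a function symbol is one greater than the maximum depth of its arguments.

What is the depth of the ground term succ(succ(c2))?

depth(succ(c2)) = 1 + depth(c2) = 1 + 0 = 1
depth(succ(succ(c2))) = 1 + depth(succ(c2)) = 1 + 1 = 2

2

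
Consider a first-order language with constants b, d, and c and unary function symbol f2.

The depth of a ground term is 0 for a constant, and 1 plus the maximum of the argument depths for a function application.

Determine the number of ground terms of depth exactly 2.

3

Count level by level. With function symbols f2/1, the terms of depth ≤ k are the 3 constants together with each function applied to depth-≤(k−1) tuples, so N_k = 3 + N_{k-1}.
N_0 = 3
N_1 = 3 + 3 = 6
N_2 = 3 + 6 = 9
Terms of depth exactly 2: N_2 − N_1 = 9 − 6 = 3.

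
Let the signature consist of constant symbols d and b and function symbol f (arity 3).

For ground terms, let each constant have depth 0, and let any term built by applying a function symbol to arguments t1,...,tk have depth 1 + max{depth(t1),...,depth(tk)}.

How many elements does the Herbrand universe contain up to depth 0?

Write N_k for the number of ground terms of depth ≤ k. A term of depth ≤ k is either a constant or a function symbol applied to arguments of depth ≤ k−1, so N_k = 2 + N_{k-1}^3.
N_0 = 2
Explicitly: d, b.

2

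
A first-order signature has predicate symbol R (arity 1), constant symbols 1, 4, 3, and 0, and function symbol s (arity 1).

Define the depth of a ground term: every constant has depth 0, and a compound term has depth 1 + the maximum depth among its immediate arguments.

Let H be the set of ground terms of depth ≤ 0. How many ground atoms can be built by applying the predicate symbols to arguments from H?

4

First count ground terms of depth ≤ 0.
Let N_k count ground terms of depth at most k. Each non-constant term of depth ≤ k is some function symbol applied to depth-≤(k−1) arguments, giving N_k = 4 + N_{k-1}.
N_0 = 4
So |H| = 4.
For each predicate symbol, the number of ground atoms is |H| raised to its arity; summing:
  R: 4
Total ground atoms: 4.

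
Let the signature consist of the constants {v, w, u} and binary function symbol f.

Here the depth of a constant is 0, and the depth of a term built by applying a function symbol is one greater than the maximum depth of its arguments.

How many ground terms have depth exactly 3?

If N_k denotes the number of depth-≤k ground terms, the 3 constants give N_0 = 3, and each function symbol of arity r contributes N_{k-1}^r new terms at level k: N_k = 3 + N_{k-1}^2.
N_0 = 3
N_1 = 3 + 3^2 = 12
N_2 = 3 + 12^2 = 147
N_3 = 3 + 147^2 = 21612
Terms of depth exactly 3: N_3 − N_2 = 21612 − 147 = 21465.

21465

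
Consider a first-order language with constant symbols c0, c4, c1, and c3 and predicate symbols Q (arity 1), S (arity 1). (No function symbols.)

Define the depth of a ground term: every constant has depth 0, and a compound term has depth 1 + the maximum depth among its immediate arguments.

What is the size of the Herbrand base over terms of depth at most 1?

First count ground terms of depth ≤ 1.
With no function symbols every ground term is a constant, so there are exactly 4 ground terms at every depth bound.
N_0 = 4
N_1 = 4
Explicitly: c0, c4, c1, c3.
So |H| = 4.
Each predicate of arity r yields |H|^r ground atoms (one per choice of an r-tuple from H):
  Q: 4;  S: 4
Total ground atoms: 4 + 4 = 8.

8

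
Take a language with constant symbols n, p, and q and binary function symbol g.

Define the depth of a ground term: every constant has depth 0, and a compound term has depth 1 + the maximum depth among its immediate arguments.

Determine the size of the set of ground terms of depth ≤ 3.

21612

Count level by level. With function symbols g/2, the terms of depth ≤ k are the 3 constants together with each function applied to depth-≤(k−1) tuples, so N_k = 3 + N_{k-1}^2.
N_0 = 3
N_1 = 3 + 3^2 = 12
N_2 = 3 + 12^2 = 147
N_3 = 3 + 147^2 = 21612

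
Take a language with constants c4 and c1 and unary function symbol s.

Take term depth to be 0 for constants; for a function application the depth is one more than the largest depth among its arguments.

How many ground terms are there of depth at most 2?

6

Let N_k = |{terms of depth ≤ k}|. Then N_0 = 2 and N_k = 2 + N_{k-1} for k ≥ 1 (one summand per function symbol, arity giving the exponent).
N_0 = 2
N_1 = 2 + 2 = 4
N_2 = 2 + 4 = 6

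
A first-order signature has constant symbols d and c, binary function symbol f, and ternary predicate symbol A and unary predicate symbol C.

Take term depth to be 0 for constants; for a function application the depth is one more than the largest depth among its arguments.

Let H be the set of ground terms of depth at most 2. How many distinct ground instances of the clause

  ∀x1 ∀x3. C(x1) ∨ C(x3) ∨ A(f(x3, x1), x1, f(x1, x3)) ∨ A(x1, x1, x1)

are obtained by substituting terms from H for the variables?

1444

Ground terms of depth ≤ 2:
  Let N_k count ground terms of depth at most k. Each non-constant term of depth ≤ k is some function symbol applied to depth-≤(k−1) arguments, giving N_k = 2 + N_{k-1}^2.
  N_0 = 2
  N_1 = 2 + 2^2 = 6
  N_2 = 2 + 6^2 = 38
So there are 38 ground terms available for substitution.
The clause has 2 distinct variables (x1, x3), each appearing in the body. In the free term algebra distinct substitutions yield syntactically distinct ground instances.
Number of ground instances = 38^2 = 1444.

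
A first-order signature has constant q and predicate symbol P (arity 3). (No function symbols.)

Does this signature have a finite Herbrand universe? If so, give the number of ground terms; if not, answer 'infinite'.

There are no function symbols, so the only ground term is the single constant.
The Herbrand universe is {q}, finite with 1 element.

1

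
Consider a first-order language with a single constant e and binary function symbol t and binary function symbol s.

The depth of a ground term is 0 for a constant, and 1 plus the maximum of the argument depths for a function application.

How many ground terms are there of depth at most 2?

19

Let N_k count ground terms of depth at most k. Each non-constant term of depth ≤ k is some function symbol applied to depth-≤(k−1) arguments, giving N_k = 1 + N_{k-1}^2 + N_{k-1}^2.
N_0 = 1
N_1 = 1 + 1^2 + 1^2 = 3
N_2 = 1 + 3^2 + 3^2 = 19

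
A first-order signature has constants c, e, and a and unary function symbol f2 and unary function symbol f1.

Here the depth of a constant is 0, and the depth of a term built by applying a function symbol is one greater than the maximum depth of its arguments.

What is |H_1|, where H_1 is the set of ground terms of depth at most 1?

9

Let N_k count ground terms of depth at most k. Each non-constant term of depth ≤ k is some function symbol applied to depth-≤(k−1) arguments, giving N_k = 3 + N_{k-1} + N_{k-1}.
N_0 = 3
N_1 = 3 + 3 + 3 = 9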